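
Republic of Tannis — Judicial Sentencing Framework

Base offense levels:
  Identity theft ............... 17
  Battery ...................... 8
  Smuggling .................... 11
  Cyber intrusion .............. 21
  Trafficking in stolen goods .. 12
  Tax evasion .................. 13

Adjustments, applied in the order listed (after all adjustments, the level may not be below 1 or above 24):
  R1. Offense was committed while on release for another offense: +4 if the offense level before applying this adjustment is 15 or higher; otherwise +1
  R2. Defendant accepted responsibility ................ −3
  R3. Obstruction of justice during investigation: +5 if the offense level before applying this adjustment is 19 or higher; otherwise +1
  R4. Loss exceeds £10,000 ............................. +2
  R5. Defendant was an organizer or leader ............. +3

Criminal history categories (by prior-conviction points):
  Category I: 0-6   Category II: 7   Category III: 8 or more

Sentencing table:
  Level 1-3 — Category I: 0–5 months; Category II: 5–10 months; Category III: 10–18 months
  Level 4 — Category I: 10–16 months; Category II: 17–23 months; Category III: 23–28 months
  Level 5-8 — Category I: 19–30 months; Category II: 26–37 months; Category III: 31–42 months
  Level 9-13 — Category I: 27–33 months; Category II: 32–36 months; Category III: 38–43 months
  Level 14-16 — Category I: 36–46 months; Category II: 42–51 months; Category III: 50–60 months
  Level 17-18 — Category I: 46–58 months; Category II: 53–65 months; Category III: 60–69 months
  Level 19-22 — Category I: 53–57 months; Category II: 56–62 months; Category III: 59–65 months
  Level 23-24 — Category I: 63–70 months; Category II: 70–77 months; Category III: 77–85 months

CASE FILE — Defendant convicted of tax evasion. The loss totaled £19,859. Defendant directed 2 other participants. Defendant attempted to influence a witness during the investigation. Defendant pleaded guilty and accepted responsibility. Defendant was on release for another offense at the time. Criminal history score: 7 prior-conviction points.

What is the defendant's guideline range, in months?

Base offense level for tax evasion: 13.
R1 applies (level before this adjustment is 13 < 15, so +1): 13 + 1 = 14.
R2 applies: 14 − 3 = 11.
R3 applies (level before this adjustment is 11 < 19, so +1): 11 + 1 = 12.
R4 applies: 12 + 2 = 14.
R5 applies: 14 + 3 = 17.
Final offense level: 17.
Criminal history: 7 prior points → Category II (7).
Level 17 falls in the 17-18 band.
Grid: Level 17-18 × Category II = 53-65 months.

53-65 months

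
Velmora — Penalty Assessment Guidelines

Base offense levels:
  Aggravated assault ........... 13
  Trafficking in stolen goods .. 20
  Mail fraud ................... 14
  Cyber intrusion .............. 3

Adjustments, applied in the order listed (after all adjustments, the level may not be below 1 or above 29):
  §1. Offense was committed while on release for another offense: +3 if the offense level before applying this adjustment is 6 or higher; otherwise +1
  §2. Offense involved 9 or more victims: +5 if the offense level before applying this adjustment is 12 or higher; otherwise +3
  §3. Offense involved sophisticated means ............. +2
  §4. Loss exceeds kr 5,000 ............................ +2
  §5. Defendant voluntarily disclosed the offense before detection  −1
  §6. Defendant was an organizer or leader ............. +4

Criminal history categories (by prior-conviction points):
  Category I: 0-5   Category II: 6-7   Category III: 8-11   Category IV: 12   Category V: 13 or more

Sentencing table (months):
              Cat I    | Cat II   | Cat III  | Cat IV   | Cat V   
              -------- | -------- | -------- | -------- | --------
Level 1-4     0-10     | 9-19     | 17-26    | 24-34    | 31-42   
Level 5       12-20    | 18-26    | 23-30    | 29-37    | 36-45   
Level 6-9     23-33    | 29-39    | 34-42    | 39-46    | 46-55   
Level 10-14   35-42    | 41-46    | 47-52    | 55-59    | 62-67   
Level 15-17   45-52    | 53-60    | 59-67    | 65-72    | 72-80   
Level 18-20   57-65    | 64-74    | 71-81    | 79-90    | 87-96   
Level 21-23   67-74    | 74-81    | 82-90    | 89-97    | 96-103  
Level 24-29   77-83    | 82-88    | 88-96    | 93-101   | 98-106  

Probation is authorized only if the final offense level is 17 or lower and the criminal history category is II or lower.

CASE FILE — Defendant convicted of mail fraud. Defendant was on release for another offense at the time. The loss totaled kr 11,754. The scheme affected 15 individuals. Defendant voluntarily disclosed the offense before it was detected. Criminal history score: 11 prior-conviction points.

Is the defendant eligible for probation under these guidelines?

No

Base offense level for mail fraud: 14.
§1 applies (level before this adjustment is 14 ≥ 6, so +3): 14 + 3 = 17.
§2 applies (level before this adjustment is 17 ≥ 12, so +5): 17 + 5 = 22.
§4 applies: 22 + 2 = 24.
§5 applies: 24 − 1 = 23.
Final offense level: 23.
Criminal history: 11 prior points → Category III (8-11).
Level 23 falls in the 21-23 band.
Grid: Level 21-23 × Category III = 82-90 months.
Probation check: level 23 > 17 and category III > II → not eligible.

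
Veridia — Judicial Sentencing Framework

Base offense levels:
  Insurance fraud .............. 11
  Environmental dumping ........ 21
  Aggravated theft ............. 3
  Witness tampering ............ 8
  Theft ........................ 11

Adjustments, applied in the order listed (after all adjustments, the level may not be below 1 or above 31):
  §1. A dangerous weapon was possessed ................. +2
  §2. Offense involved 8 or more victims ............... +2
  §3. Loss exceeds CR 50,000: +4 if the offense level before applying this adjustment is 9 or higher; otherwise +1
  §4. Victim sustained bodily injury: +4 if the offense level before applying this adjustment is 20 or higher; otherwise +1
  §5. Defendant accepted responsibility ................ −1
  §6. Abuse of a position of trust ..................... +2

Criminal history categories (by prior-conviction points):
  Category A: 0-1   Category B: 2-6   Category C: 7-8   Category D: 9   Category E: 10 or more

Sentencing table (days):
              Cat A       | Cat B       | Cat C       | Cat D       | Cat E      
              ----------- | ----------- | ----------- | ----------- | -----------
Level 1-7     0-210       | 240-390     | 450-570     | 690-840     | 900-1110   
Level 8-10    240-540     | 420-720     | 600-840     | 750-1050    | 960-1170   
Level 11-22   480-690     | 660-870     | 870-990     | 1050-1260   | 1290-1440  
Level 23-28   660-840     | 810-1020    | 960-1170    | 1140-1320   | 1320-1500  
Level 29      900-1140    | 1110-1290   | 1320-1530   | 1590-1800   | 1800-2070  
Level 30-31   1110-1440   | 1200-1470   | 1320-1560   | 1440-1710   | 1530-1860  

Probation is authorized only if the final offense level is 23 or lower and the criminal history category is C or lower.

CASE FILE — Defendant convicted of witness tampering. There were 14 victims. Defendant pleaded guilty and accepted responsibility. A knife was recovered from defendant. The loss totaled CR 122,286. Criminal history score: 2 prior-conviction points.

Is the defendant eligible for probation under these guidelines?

Yes

Base offense level for witness tampering: 8.
§1 applies: 8 + 2 = 10.
§2 applies: 10 + 2 = 12.
§3 applies (level before this adjustment is 12 ≥ 9, so +4): 12 + 4 = 16.
§4 does not apply.
§5 applies: 16 − 1 = 15.
Final offense level: 15.
Criminal history: 2 prior points → Category B (2-6).
Level 15 falls in the 11-22 band.
Grid: Level 11-22 × Category B = 660-870 days.
Probation check: level 15 ≤ 23 and category B ≤ C → eligible.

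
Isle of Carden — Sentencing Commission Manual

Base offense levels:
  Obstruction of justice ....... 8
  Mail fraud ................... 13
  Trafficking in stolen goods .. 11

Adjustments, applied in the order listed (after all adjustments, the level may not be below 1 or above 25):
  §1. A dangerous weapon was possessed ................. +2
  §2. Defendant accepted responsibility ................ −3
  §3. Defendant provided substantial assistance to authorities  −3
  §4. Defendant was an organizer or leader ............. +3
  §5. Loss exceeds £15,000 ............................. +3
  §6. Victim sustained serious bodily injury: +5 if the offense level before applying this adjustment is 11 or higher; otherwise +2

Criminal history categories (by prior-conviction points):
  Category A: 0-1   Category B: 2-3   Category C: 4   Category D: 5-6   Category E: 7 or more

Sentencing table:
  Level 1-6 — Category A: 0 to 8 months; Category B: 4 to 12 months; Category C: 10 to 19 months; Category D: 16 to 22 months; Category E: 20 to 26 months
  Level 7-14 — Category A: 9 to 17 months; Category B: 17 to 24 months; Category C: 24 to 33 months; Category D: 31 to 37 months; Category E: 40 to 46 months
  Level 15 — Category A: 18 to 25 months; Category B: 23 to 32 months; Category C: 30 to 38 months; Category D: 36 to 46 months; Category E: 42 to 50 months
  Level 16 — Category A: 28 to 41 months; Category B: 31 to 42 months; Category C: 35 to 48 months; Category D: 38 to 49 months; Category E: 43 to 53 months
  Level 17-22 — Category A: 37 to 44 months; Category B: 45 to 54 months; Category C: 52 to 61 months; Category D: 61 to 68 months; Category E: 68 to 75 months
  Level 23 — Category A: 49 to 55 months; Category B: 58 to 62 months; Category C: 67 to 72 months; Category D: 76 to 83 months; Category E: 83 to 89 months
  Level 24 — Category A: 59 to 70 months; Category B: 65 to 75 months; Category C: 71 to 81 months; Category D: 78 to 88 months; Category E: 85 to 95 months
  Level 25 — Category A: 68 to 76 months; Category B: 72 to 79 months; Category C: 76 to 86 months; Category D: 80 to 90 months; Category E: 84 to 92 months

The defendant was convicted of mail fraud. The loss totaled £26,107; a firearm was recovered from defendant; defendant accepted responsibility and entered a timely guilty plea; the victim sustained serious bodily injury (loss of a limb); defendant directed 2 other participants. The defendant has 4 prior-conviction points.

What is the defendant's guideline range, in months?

Base offense level for mail fraud: 13.
§1 applies: 13 + 2 = 15.
§2 applies: 15 − 3 = 12.
§3 does not apply.
§4 applies: 12 + 3 = 15.
§5 applies: 15 + 3 = 18.
§6 applies (level before this adjustment is 18 ≥ 11, so +5): 18 + 5 = 23.
Final offense level: 23.
Criminal history: 4 prior points → Category C (4).
Level 23 falls in the 23 band.
Grid: Level 23 × Category C = 67-72 months.

67-72 months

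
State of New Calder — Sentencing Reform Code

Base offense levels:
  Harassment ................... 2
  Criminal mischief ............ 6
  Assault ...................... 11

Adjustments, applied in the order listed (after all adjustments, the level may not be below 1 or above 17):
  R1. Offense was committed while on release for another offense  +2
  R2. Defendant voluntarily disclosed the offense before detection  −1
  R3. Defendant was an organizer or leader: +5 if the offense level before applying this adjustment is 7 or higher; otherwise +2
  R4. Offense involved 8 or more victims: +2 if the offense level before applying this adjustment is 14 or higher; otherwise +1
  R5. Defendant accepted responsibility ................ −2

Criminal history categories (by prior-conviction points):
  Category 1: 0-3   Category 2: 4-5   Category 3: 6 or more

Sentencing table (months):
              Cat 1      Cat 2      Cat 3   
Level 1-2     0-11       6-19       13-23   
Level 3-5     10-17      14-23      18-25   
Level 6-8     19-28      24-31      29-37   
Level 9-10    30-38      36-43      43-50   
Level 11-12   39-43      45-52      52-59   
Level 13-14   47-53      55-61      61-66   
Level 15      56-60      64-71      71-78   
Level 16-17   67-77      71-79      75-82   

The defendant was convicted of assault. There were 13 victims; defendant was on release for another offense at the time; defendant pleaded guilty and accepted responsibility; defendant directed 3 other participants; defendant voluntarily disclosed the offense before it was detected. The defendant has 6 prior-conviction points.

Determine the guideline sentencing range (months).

75-82 months

Base offense level for assault: 11.
R1 applies: 11 + 2 = 13.
R2 applies: 13 − 1 = 12.
R3 applies (level before this adjustment is 12 ≥ 7, so +5): 12 + 5 = 17.
R4 applies (level before this adjustment is 17 ≥ 14, so +2): 17 + 2 = 19.
R5 applies: 19 − 2 = 17.
Final offense level: 17.
Criminal history: 6 prior points → Category 3 (6+).
Level 17 falls in the 16-17 band.
Grid: Level 16-17 × Category 3 = 75-82 months.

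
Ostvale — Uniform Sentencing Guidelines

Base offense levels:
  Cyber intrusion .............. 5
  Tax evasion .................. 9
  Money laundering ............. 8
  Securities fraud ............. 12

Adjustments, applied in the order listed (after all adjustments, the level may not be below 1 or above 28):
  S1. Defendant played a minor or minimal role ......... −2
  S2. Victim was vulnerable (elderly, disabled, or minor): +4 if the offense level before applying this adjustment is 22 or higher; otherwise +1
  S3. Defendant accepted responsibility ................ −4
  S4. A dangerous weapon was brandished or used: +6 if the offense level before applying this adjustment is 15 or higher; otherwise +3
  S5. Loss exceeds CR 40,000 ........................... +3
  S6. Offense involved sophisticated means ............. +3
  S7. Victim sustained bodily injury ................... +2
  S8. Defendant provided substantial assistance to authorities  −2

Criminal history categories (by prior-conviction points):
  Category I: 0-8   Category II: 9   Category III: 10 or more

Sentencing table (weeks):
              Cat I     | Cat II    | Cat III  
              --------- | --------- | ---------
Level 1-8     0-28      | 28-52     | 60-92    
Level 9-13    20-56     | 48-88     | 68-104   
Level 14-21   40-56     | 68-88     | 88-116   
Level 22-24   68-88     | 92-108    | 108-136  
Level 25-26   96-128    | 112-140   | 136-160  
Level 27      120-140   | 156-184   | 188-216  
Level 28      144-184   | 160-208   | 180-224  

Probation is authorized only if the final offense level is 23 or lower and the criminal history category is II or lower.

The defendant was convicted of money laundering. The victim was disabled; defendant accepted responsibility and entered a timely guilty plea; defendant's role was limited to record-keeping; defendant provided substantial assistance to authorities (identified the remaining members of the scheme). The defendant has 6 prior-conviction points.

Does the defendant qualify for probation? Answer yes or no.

Yes

Base offense level for money laundering: 8.
S1 applies: 8 − 2 = 6.
S2 applies (level before this adjustment is 6 < 22, so +1): 6 + 1 = 7.
S3 applies: 7 − 4 = 3.
S4 does not apply.
S6 does not apply.
S7 does not apply.
S8 applies: 3 − 2 = 1.
Final offense level: 1.
Criminal history: 6 prior points → Category I (0-8).
Level 1 falls in the 1-8 band.
Grid: Level 1-8 × Category I = 0-28 weeks.
Probation check: level 1 ≤ 23 and category I ≤ II → eligible.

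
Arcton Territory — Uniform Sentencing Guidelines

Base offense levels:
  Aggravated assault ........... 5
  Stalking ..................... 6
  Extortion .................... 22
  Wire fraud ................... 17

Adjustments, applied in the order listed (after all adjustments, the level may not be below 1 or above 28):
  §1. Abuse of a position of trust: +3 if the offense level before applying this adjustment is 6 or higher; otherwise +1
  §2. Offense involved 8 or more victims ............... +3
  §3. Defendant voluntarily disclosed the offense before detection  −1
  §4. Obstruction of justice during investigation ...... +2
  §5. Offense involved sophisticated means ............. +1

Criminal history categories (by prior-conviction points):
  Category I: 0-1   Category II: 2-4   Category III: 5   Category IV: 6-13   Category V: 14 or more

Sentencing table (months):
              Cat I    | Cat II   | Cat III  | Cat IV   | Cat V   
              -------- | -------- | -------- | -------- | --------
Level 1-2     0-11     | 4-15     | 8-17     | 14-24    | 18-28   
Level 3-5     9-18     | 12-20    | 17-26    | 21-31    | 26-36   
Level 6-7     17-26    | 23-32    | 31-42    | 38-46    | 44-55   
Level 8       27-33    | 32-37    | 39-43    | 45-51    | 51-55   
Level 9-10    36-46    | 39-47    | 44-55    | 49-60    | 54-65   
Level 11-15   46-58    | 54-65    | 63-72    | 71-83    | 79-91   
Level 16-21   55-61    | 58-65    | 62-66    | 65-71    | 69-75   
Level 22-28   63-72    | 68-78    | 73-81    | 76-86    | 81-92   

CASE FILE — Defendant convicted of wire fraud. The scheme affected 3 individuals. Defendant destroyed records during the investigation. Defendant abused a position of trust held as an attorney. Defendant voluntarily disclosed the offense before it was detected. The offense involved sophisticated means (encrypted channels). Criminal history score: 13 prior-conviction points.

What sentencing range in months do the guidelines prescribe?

Base offense level for wire fraud: 17.
§1 applies (level before this adjustment is 17 ≥ 6, so +3): 17 + 3 = 20.
§2 does not apply.
§3 applies: 20 − 1 = 19.
§4 applies: 19 + 2 = 21.
§5 applies: 21 + 1 = 22.
Final offense level: 22.
Criminal history: 13 prior points → Category IV (6-13).
Level 22 falls in the 22-28 band.
Grid: Level 22-28 × Category IV = 76-86 months.

76-86 months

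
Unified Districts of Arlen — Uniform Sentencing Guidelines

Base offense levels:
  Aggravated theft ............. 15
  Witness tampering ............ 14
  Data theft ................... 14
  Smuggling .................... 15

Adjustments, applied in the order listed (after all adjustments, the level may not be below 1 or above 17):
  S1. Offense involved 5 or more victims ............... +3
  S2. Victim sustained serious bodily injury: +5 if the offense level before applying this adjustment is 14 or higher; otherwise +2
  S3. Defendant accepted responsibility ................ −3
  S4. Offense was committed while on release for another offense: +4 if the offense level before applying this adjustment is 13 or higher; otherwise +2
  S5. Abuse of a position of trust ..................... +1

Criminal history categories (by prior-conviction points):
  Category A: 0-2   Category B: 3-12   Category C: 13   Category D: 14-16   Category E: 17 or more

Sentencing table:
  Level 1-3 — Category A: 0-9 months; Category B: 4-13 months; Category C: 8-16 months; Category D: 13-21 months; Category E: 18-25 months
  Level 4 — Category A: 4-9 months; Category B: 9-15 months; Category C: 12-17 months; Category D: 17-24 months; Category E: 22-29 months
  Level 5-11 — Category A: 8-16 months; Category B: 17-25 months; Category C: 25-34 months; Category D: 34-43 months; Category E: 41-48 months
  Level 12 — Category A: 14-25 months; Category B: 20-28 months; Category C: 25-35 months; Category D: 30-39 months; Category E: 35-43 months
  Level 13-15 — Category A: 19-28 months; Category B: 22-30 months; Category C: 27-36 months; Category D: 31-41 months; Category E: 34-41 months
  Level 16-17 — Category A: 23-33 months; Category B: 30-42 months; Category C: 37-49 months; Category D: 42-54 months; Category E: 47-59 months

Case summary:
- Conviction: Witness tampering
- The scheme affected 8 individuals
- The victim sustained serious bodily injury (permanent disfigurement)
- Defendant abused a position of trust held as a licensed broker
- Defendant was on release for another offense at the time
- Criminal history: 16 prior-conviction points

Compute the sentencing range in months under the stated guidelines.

42-54 months

Base offense level for witness tampering: 14.
S1 applies: 14 + 3 = 17.
S2 applies (level before this adjustment is 17 ≥ 14, so +5): 17 + 5 = 22.
S3 does not apply.
S4 applies (level before this adjustment is 22 ≥ 13, so +4): 22 + 4 = 26.
S5 applies: 26 + 1 = 27.
Level 27 exceeds the maximum of 17; capped at 17.
Final offense level: 17.
Criminal history: 16 prior points → Category D (14-16).
Level 17 falls in the 16-17 band.
Grid: Level 16-17 × Category D = 42-54 months.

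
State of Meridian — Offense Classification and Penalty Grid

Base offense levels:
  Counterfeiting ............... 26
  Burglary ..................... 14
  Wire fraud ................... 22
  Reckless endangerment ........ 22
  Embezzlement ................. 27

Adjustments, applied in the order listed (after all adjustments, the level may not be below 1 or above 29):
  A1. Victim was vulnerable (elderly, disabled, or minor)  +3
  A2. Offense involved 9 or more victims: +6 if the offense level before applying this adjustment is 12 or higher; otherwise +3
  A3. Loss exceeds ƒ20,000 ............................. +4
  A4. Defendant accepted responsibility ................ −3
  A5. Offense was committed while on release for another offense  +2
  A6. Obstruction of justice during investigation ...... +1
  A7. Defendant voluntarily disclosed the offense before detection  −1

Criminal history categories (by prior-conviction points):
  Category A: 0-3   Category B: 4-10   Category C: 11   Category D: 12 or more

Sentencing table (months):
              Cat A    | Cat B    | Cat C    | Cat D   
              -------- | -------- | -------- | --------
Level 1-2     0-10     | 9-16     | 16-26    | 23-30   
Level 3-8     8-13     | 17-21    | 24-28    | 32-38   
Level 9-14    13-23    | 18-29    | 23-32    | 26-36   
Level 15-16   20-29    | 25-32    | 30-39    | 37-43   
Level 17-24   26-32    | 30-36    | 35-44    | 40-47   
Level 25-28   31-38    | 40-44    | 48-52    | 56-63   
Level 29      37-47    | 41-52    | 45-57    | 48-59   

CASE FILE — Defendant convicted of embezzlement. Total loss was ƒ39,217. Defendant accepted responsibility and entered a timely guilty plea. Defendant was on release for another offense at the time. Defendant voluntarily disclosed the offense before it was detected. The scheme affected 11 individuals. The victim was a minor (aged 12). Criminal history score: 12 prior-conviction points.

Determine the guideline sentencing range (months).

Base offense level for embezzlement: 27.
A1 applies: 27 + 3 = 30.
A2 applies (level before this adjustment is 30 ≥ 12, so +6): 30 + 6 = 36.
A3 applies: 36 + 4 = 40.
A4 applies: 40 − 3 = 37.
A5 applies: 37 + 2 = 39.
A7 applies: 39 − 1 = 38.
Level 38 exceeds the maximum of 29; capped at 29.
Final offense level: 29.
Criminal history: 12 prior points → Category D (12+).
Level 29 falls in the 29 band.
Grid: Level 29 × Category D = 48-59 months.

48-59 months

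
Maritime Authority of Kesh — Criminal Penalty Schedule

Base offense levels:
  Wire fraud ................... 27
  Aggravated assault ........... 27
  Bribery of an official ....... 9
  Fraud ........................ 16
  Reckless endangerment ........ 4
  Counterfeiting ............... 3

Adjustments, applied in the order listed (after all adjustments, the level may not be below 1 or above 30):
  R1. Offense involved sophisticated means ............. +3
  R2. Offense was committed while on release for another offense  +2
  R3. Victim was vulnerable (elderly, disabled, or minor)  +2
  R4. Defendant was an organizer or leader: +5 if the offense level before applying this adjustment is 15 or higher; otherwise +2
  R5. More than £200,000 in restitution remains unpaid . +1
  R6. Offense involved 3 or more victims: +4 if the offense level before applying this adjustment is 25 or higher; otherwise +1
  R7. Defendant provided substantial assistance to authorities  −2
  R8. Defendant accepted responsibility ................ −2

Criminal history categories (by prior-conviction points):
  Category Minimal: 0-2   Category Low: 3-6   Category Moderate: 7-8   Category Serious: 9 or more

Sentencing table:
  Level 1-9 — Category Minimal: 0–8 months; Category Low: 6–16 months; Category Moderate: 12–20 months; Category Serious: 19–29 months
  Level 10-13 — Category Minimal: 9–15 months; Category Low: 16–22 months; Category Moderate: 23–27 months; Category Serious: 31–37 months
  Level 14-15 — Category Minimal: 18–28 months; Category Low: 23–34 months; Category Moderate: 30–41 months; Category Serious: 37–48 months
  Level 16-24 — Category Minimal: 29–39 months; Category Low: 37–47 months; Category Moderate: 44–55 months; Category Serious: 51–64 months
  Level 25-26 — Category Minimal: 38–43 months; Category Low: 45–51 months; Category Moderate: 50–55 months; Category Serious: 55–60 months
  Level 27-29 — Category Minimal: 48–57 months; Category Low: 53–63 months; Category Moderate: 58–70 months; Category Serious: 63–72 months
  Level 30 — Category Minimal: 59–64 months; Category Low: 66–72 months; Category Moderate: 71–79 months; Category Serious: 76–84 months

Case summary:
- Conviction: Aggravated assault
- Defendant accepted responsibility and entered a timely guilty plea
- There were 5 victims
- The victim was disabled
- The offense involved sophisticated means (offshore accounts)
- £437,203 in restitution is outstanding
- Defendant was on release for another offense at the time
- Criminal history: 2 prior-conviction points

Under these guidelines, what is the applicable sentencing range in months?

59-64 months

Base offense level for aggravated assault: 27.
R1 applies: 27 + 3 = 30.
R2 applies: 30 + 2 = 32.
R3 applies: 32 + 2 = 34.
R5 applies: 34 + 1 = 35.
R6 applies (level before this adjustment is 35 ≥ 25, so +4): 35 + 4 = 39.
R7 does not apply.
R8 applies: 39 − 2 = 37.
Level 37 exceeds the maximum of 30; capped at 30.
Final offense level: 30.
Criminal history: 2 prior points → Category Minimal (0-2).
Level 30 falls in the 30 band.
Grid: Level 30 × Category Minimal = 59-64 months.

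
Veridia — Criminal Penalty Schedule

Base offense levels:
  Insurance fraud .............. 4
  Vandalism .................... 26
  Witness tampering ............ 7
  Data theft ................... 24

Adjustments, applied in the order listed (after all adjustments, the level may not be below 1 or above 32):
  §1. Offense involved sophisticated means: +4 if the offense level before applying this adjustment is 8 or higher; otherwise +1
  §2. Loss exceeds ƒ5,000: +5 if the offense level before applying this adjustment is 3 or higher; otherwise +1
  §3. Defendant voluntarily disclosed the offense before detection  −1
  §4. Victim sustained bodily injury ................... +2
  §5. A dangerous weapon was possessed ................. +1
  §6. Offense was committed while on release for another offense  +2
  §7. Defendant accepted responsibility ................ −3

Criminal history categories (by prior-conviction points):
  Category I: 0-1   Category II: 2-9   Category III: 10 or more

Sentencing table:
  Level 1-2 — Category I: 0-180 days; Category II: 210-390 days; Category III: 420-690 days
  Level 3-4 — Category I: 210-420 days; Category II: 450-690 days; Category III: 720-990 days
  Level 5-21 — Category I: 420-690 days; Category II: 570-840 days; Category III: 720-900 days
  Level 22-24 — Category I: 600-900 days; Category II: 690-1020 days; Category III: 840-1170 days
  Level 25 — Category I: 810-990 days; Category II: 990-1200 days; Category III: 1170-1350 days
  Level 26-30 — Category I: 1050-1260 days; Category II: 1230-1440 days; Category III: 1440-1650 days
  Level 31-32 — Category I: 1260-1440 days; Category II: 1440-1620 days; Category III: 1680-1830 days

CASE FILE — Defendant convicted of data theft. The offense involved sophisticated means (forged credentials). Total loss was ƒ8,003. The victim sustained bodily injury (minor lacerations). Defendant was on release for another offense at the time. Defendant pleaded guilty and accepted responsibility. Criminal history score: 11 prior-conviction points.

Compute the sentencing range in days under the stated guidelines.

Base offense level for data theft: 24.
§1 applies (level before this adjustment is 24 ≥ 8, so +4): 24 + 4 = 28.
§2 applies (level before this adjustment is 28 ≥ 3, so +5): 28 + 5 = 33.
§3 does not apply.
§4 applies: 33 + 2 = 35.
§6 applies: 35 + 2 = 37.
§7 applies: 37 − 3 = 34.
Level 34 exceeds the maximum of 32; capped at 32.
Final offense level: 32.
Criminal history: 11 prior points → Category III (10+).
Level 32 falls in the 31-32 band.
Grid: Level 31-32 × Category III = 1680-1830 days.

1680-1830 days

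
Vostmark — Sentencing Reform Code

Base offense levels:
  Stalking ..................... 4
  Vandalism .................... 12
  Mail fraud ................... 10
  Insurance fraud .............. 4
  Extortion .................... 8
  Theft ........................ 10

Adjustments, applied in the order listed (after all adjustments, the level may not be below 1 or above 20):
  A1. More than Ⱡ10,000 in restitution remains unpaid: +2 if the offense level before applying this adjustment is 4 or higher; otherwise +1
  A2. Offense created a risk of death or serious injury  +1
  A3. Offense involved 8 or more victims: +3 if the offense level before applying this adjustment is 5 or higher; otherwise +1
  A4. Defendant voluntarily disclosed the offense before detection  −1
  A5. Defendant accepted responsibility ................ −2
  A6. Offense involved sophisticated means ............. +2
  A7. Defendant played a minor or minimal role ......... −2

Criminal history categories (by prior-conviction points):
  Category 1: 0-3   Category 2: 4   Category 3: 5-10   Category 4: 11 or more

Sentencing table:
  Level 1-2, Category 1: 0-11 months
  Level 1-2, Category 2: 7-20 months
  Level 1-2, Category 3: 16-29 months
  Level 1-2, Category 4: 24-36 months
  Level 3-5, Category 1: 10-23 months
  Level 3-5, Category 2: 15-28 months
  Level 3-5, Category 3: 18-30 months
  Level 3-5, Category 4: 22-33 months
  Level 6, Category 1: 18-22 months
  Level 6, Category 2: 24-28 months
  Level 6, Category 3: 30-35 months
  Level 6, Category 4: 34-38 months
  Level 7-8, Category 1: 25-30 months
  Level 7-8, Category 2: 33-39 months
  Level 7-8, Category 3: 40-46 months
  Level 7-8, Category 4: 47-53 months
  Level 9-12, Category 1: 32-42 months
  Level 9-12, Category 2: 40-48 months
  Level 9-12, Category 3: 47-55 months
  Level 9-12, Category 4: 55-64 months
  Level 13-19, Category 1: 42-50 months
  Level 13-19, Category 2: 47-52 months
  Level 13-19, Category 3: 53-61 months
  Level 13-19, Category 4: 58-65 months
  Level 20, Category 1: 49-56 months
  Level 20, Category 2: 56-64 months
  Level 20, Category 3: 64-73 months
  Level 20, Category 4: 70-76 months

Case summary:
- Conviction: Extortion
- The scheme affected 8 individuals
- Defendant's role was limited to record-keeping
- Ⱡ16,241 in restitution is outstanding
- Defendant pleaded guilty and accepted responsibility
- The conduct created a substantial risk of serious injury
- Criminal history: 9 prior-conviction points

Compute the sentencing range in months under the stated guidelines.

Base offense level for extortion: 8.
A1 applies (level before this adjustment is 8 ≥ 4, so +2): 8 + 2 = 10.
A2 applies: 10 + 1 = 11.
A3 applies (level before this adjustment is 11 ≥ 5, so +3): 11 + 3 = 14.
A4 does not apply.
A5 applies: 14 − 2 = 12.
A6 does not apply.
A7 applies: 12 − 2 = 10.
Final offense level: 10.
Criminal history: 9 prior points → Category 3 (5-10).
Level 10 falls in the 9-12 band.
Grid: Level 9-12 × Category 3 = 47-55 months.

47-55 months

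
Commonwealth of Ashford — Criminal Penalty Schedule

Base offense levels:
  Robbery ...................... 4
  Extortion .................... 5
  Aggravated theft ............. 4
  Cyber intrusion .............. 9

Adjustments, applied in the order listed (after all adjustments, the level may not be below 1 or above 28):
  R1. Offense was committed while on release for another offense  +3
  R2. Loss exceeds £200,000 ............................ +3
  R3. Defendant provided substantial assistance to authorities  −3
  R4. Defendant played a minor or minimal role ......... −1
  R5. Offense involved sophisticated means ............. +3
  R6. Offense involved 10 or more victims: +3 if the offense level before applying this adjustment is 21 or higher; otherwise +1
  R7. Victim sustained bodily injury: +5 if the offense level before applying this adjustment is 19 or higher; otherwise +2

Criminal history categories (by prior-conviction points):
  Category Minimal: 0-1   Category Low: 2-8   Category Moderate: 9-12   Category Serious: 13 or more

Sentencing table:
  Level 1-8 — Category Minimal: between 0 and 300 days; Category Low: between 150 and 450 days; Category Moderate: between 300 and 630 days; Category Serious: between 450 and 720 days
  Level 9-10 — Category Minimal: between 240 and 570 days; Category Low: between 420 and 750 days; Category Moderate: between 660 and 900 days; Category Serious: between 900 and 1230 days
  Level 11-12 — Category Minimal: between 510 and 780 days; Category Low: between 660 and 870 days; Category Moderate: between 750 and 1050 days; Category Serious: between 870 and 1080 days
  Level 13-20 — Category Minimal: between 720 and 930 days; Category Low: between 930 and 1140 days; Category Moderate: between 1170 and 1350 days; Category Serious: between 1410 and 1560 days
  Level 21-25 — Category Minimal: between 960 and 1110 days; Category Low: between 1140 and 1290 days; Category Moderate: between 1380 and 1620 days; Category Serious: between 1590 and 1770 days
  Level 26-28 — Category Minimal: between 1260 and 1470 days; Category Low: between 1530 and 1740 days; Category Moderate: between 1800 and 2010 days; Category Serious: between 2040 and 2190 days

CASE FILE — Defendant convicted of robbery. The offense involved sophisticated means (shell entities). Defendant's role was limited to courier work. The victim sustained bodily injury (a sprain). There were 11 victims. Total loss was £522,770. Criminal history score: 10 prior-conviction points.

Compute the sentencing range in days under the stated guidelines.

Base offense level for robbery: 4.
R1 does not apply.
R2 applies: 4 + 3 = 7.
R3 does not apply.
R4 applies: 7 − 1 = 6.
R5 applies: 6 + 3 = 9.
R6 applies (level before this adjustment is 9 < 21, so +1): 9 + 1 = 10.
R7 applies (level before this adjustment is 10 < 19, so +2): 10 + 2 = 12.
Final offense level: 12.
Criminal history: 10 prior points → Category Moderate (9-12).
Level 12 falls in the 11-12 band.
Grid: Level 11-12 × Category Moderate = 750-1050 days.

750-1050 days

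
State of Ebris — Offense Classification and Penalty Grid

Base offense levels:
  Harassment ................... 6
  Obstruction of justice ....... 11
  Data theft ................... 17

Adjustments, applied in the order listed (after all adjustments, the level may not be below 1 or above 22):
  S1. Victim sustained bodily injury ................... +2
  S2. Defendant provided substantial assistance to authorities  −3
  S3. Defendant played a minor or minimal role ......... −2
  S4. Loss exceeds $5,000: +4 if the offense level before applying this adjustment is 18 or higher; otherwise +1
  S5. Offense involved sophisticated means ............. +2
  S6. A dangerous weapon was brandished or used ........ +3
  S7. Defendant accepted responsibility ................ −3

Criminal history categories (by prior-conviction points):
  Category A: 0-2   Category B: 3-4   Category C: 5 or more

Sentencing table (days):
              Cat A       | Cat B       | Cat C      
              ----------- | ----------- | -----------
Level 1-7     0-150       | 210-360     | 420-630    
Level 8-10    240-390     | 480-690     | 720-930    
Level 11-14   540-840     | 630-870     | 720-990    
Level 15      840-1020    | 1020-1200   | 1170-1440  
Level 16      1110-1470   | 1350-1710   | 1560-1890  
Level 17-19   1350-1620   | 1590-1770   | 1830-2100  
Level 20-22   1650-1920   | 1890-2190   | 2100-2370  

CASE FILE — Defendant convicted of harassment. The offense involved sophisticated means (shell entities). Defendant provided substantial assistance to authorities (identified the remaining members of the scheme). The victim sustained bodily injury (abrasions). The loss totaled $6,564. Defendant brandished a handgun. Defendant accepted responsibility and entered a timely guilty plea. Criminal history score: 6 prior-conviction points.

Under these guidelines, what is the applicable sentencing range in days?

Base offense level for harassment: 6.
S1 applies: 6 + 2 = 8.
S2 applies: 8 − 3 = 5.
S4 applies (level before this adjustment is 5 < 18, so +1): 5 + 1 = 6.
S5 applies: 6 + 2 = 8.
S6 applies: 8 + 3 = 11.
S7 applies: 11 − 3 = 8.
Final offense level: 8.
Criminal history: 6 prior points → Category C (5+).
Level 8 falls in the 8-10 band.
Grid: Level 8-10 × Category C = 720-930 days.

720-930 days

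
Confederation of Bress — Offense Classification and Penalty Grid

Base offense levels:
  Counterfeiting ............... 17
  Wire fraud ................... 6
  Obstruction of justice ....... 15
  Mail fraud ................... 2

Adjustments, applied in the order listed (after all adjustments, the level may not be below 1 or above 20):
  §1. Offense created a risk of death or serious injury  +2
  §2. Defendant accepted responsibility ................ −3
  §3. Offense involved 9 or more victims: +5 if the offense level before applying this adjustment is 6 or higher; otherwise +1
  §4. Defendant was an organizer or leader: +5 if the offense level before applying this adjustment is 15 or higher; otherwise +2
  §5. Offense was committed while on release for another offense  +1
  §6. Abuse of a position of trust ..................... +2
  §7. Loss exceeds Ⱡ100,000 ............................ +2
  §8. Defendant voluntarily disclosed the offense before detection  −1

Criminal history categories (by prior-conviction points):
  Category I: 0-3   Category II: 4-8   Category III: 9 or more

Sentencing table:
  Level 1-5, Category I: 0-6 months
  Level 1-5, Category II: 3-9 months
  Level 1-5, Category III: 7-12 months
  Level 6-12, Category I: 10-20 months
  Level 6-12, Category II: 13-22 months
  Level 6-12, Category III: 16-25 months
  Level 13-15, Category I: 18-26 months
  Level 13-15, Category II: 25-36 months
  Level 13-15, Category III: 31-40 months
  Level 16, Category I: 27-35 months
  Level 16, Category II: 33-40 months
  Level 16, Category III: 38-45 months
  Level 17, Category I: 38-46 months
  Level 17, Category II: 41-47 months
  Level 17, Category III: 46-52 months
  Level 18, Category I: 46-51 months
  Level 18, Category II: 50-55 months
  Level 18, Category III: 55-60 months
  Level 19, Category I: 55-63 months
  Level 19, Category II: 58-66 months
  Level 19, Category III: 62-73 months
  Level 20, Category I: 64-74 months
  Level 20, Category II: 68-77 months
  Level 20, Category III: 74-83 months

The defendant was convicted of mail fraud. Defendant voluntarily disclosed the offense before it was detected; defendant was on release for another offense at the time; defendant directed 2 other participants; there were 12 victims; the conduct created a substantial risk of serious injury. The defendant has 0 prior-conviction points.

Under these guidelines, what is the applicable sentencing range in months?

Base offense level for mail fraud: 2.
§1 applies: 2 + 2 = 4.
§3 applies (level before this adjustment is 4 < 6, so +1): 4 + 1 = 5.
§4 applies (level before this adjustment is 5 < 15, so +2): 5 + 2 = 7.
§5 applies: 7 + 1 = 8.
§8 applies: 8 − 1 = 7.
Final offense level: 7.
Criminal history: 0 prior points → Category I (0-3).
Level 7 falls in the 6-12 band.
Grid: Level 6-12 × Category I = 10-20 months.

10-20 months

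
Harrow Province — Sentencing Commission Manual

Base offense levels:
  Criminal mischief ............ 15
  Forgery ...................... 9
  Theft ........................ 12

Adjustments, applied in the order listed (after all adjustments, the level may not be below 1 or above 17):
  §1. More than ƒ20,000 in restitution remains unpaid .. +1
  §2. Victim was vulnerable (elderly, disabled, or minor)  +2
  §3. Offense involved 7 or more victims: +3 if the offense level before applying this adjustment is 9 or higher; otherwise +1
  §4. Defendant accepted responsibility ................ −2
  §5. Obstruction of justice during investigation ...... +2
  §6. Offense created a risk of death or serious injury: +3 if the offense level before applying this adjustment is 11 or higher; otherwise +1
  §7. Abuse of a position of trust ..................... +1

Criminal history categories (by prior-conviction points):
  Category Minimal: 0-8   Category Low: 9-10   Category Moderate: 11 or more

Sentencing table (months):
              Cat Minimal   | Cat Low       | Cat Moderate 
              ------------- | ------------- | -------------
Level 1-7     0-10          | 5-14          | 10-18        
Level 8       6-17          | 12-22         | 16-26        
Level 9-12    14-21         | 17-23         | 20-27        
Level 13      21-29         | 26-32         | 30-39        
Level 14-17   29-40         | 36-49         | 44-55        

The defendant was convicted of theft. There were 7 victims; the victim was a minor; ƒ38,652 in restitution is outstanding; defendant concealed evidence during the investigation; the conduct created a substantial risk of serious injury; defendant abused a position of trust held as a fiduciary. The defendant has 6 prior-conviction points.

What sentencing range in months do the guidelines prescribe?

29-40 months

Base offense level for theft: 12.
§1 applies: 12 + 1 = 13.
§2 applies: 13 + 2 = 15.
§3 applies (level before this adjustment is 15 ≥ 9, so +3): 15 + 3 = 18.
§4 does not apply.
§5 applies: 18 + 2 = 20.
§6 applies (level before this adjustment is 20 ≥ 11, so +3): 20 + 3 = 23.
§7 applies: 23 + 1 = 24.
Level 24 exceeds the maximum of 17; capped at 17.
Final offense level: 17.
Criminal history: 6 prior points → Category Minimal (0-8).
Level 17 falls in the 14-17 band.
Grid: Level 14-17 × Category Minimal = 29-40 months.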